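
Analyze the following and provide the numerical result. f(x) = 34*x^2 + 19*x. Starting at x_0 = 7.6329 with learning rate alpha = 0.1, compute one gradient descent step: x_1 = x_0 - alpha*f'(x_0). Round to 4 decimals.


We compute the gradient at x_0 and apply the update.
f'(x) = 68*x + 19
f'(7.6329) = 68*7.6329 + 19 = 538.0372
x_1 = 7.6329 - 0.1*538.0372 = -46.1708


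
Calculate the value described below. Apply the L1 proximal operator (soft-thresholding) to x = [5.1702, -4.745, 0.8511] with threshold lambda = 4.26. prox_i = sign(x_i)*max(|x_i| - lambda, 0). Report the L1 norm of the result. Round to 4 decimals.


Soft-thresholding with lambda = 4.26:
prox(5.1702) = sign(5.1702)*max(|5.1702| - 4.26, 0) = 0.9102
prox(-4.745) = sign(-4.745)*max(|-4.745| - 4.26, 0) = -0.485
prox(0.8511) = sign(0.8511)*max(|0.8511| - 4.26, 0) = 0.0
prox(x) = [0.9102, -0.485, 0.0]
||prox(x)||_1 = 0.9102 + 0.485 + 0.0 = 1.3952


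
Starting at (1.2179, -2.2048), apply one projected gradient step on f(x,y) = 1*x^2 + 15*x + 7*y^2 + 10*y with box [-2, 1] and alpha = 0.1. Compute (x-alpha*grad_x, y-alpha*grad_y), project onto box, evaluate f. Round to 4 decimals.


Step 1: Compute gradient at (1.2179, -2.2048).
grad_x = 2*1*1.2179 + 15 = 17.4358
grad_y = 2*7*-2.2048 + 10 = -20.8672
Step 2: Gradient step.
x_raw = 1.2179 - 0.1*17.4358 = -0.5257
y_raw = -2.2048 - 0.1*-20.8672 = -0.1181
Step 3: Project onto [-2, 1].
x_proj = clip(-0.5257) = -0.5257
y_proj = clip(-0.1181) = -0.1181
Step 4: Evaluate f.
f(-0.5257, -0.1181) = -8.6921


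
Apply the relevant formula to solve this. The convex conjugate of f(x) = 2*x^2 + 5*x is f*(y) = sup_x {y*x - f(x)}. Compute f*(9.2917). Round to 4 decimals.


f*(y) = sup_x {y*x - a*x^2 - b*x} = sup_x {(y-b)*x - a*x^2}
FOC: (y - b) - 2a*x = 0 => x* = (y - b)/(2a)
x* = (9.2917 - 5)/(2*2) = 1.0729
f*(9.2917) = (y-b)^2/(4a) = (9.2917 - 5)^2/(4*2)
= 18.4187/8 = 2.3023


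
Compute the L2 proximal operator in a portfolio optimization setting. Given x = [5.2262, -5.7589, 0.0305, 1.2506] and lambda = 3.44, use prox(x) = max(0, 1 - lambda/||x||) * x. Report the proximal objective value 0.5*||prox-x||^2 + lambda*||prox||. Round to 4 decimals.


Step 1: Compute ||x||.
||x|| = 7.8767
Step 2: Compute scaling factor.
scale = max(0, 1 - 3.44/7.8767) = 0.5633
Step 3: prox(x) = [2.9438, -3.2438, 0.0172, 0.7044]
||prox(x)|| = 4.4367
Step 4: Proximal objective.
0.5*||prox-x||^2 = 5.9168
lambda*||prox|| = 15.2622
Total = 21.1792


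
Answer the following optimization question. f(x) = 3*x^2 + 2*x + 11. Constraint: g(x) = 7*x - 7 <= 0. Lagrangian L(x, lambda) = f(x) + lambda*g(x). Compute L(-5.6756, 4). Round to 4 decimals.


Step 1: Evaluate f(x).
f(-5.6756) = 3*(-5.6756)^2 + 2*(-5.6756) + 11 = 96.2861
Step 2: Evaluate g(x).
g(-5.6756) = 7*-5.6756 - 7 = -46.7292
Step 3: Compute Lagrangian.
L = 96.2861 + 4*-46.7292 = -90.6307


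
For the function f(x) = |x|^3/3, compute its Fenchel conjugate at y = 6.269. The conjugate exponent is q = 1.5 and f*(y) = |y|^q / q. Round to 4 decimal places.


The conjugate exponent q satisfies 1/p + 1/q = 1.
p = 3, so q = 3/(3 - 1) = 1.5
|y|^q = 6.269^1.5 = 15.6963
f*(6.269) = 15.6963 / 1.5 = 10.4642


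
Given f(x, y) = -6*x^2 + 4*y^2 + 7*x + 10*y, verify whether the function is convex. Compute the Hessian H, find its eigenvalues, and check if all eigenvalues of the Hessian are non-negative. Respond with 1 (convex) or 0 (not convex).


The Hessian of f(x,y) = -6*x^2 + 4*y^2 + 7*x + 10*y is:
H = [[-12, 0], [0, 8]]
Trace = -12 + 8 = -4
Determinant = -12*8 - (0)^2 = -96
Discriminant = (-4)^2 - 4*-96 = 400.0
Eigenvalues: lambda_1 = -12.0, lambda_2 = 8.0
The function is not convex.

0


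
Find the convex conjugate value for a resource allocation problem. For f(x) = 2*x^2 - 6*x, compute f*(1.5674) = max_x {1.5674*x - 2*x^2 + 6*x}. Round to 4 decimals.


f*(y) = sup_x {y*x - a*x^2 - b*x} = sup_x {(y-b)*x - a*x^2}
FOC: (y - b) - 2a*x = 0 => x* = (y - b)/(2a)
x* = (1.5674 + 6)/(2*2) = 1.8919
f*(1.5674) = (y-b)^2/(4a) = (1.5674 + 6)^2/(4*2)
= 57.2655/8 = 7.1582


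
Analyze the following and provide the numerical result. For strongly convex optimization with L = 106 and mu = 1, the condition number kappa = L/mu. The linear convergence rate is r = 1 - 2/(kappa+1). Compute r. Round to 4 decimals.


Step 1: Compute the condition number.
kappa = L/mu = 106/1 = 106.0
Step 2: Compute the convergence rate.
r = 1 - 2/(kappa + 1) = 1 - 2*mu/(L + mu) = (L - mu)/(L + mu) = 105/107 = 0.9813


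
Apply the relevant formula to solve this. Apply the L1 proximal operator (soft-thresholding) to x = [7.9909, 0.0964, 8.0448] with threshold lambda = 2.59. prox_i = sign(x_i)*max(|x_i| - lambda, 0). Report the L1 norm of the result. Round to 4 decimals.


Soft-thresholding with lambda = 2.59:
prox(7.9909) = sign(7.9909)*max(|7.9909| - 2.59, 0) = 5.4009
prox(0.0964) = sign(0.0964)*max(|0.0964| - 2.59, 0) = 0.0
prox(8.0448) = sign(8.0448)*max(|8.0448| - 2.59, 0) = 5.4548
prox(x) = [5.4009, 0.0, 5.4548]
||prox(x)||_1 = 5.4009 + 0.0 + 5.4548 = 10.8557


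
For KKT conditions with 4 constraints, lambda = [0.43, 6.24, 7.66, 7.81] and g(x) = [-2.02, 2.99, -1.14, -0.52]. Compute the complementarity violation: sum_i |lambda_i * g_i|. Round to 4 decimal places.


KKT complementary slackness check:
lambda_1 * g_1 = 0.43 * -2.02 = -0.8686
lambda_2 * g_2 = 6.24 * 2.99 = 18.6576
lambda_3 * g_3 = 7.66 * -1.14 = -8.7324
lambda_4 * g_4 = 7.81 * -0.52 = -4.0612
Total violation = 0.8686 + 18.6576 + 8.7324 + 4.0612 = 32.3198


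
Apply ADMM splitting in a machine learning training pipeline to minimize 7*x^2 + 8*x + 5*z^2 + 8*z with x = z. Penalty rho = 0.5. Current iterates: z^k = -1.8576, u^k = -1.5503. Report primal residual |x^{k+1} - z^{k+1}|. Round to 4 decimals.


ADMM iteration with rho = 0.5, z^k = -1.8576, u^k = -1.5503
Step 1: x-update.
Minimize 7*x^2 + 8*x + (0.5/2)*(x + 1.8576 - 1.5503)^2
FOC: (2*7 + 0.5)*x = -8 + 0.5*(-1.8576 + 1.5503)
x^{k+1} = -0.5623
Step 2: z-update.
Minimize 5*z^2 + 8*z + (0.5/2)*(-0.5623 - z - 1.5503)^2
FOC: (2*5 + 0.5)*z = -8 + 0.5*(-0.5623 - 1.5503)
z^{k+1} = -0.8625
Step 3: u-update.
u^{k+1} = -1.5503 - 0.5623 + 0.8625 = -1.2501
Step 4: Primal residual = |-0.5623 + 0.8625| = 0.3002


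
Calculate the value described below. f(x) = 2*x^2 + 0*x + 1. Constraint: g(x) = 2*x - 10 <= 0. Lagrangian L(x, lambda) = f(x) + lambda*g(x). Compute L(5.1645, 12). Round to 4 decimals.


Step 1: Evaluate f(x).
f(5.1645) = 2*5.1645^2 + 0*5.1645 + 1 = 54.3441
Step 2: Evaluate g(x).
g(5.1645) = 2*5.1645 - 10 = 0.329
Step 3: Compute Lagrangian.
L = 54.3441 + 12*0.329 = 58.2921


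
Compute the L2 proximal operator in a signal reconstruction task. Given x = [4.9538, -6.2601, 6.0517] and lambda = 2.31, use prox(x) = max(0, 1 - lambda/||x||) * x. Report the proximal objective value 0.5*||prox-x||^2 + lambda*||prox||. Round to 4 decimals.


Step 1: Compute ||x||.
||x|| = 10.0176
Step 2: Compute scaling factor.
scale = max(0, 1 - 2.31/10.0176) = 0.7694
Step 3: prox(x) = [3.8115, -4.8166, 4.6562]
||prox(x)|| = 7.7076
Step 4: Proximal objective.
0.5*||prox-x||^2 = 2.6681
lambda*||prox|| = 17.8046
Total = 20.4726


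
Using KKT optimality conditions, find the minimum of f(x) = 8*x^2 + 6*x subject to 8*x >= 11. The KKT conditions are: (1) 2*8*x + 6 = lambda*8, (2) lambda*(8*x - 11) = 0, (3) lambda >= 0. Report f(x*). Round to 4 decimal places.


Step 1: Try lambda = 0 (constraint inactive).
x_unc = -6/(2*8) = -0.375
Check: 8*-0.375 = -3.0 < 11 -- violated!
Step 2: Constraint must be active: 8*x = 11
x* = 11/8 = 1.375
lambda = (2*8*1.375 + 6)/8 = 3.5
Step 3: Compute optimal value.
f(x*) = 8*1.375^2 + 6*1.375 = 23.375


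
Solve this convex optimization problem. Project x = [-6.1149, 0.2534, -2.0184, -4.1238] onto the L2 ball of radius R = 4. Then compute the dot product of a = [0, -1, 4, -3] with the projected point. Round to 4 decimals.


Step 1: Compute ||x|| (intermediates to 6 decimals).
||x|| = sqrt((-6.1149)^2 + 0.2534^2 + (-2.0184)^2 + (-4.1238)^2) = 7.650874
Step 2: Project.
Since ||x|| > R, scale = R/||x|| = 4/7.650874 = 0.522816, proj(x) = scale * x
proj(x) = [-3.196968, 0.132482, -1.055252, -2.155989]
Step 3: Dot product.
a^T * proj(x) = 0*(-3.196968) - 1*0.132482 + 4*(-1.055252) - 3*(-2.155989) = 2.1145


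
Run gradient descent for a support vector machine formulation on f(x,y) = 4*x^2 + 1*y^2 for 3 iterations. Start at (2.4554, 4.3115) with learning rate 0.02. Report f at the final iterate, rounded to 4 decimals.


Gradient descent on f(x,y) = 4*x^2 + 1*y^2.
Starting point: (2.4554, 4.3115), alpha = 0.02
Step 1: grad_x = 2*4*2.4554 = 19.6432, grad_y = 2*1*4.3115 = 8.623
  x_1 = 2.4554 - 0.02*19.6432 = 2.0625
  y_1 = 4.3115 - 0.02*8.623 = 4.139
Step 2: grad_x = 2*4*2.0625 = 16.5003, grad_y = 2*1*4.139 = 8.2781
  x_2 = 2.0625 - 0.02*16.5003 = 1.7325
  y_2 = 4.139 - 0.02*8.2781 = 3.9735
Step 3: grad_x = 2*4*1.7325 = 13.8602, grad_y = 2*1*3.9735 = 7.947
  x_3 = 1.7325 - 0.02*13.8602 = 1.4553
  y_3 = 3.9735 - 0.02*7.947 = 3.8145
f(1.4553, 3.8145) = 4*1.4553^2 + 1*3.8145^2 = 23.0226


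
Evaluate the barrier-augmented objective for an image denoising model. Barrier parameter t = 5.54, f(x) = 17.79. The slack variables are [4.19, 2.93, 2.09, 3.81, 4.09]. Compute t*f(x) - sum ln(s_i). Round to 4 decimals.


Step 1: Compute log-barrier.
ln values: [1.4327, 1.075, 0.7372, 1.3376, 1.4085]
phi = -(1.4327 + 1.075 + 0.7372 + 1.3376 + 1.4085) = -5.991
Step 2: Compute augmented objective.
t*f(x) = 5.54*17.79 = 98.5566
Total = 98.5566 - 5.991 = 92.5656


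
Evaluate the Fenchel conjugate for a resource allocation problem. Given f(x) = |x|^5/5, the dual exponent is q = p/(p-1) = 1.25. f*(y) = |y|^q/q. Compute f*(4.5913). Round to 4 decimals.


The conjugate exponent q satisfies 1/p + 1/q = 1.
p = 5, so q = 5/(5 - 1) = 1.25
|y|^q = 4.5913^1.25 = 6.7208
f*(4.5913) = 6.7208 / 1.25 = 5.3766


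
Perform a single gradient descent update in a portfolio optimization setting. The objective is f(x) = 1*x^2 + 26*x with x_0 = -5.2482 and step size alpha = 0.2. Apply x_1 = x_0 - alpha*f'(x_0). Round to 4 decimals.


We compute the gradient at x_0 and apply the update.
f'(x) = 2*x + 26
f'(-5.2482) = 2*-5.2482 + 26 = 15.5036
x_1 = -5.2482 - 0.2*15.5036 = -8.3489


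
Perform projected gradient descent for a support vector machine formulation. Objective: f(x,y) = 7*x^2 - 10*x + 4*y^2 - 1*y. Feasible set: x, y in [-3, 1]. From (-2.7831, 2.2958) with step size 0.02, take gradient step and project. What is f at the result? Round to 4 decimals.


Step 1: Compute gradient at (-2.7831, 2.2958).
grad_x = 2*7*-2.7831 - 10 = -48.9634
grad_y = 2*4*2.2958 - 1 = 17.3664
Step 2: Gradient step.
x_raw = -2.7831 - 0.02*-48.9634 = -1.8038
y_raw = 2.2958 - 0.02*17.3664 = 1.9485
Step 3: Project onto [-3, 1].
x_proj = clip(-1.8038) = -1.8038
y_proj = clip(1.9485) = 1.0
Step 4: Evaluate f.
f(-1.8038, 1.0) = 43.815


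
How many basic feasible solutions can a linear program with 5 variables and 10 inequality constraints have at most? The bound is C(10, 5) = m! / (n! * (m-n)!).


Each vertex corresponds to some choice of n active constraints out of m, so the number of vertices is at most C(m, n) = m! / (n!(m-n)!).
m = 10, n = 5
Numerator: 10 * 9 * 8 * 7 * 6
Denominator: 5! = 120
C(10, 5) = 252


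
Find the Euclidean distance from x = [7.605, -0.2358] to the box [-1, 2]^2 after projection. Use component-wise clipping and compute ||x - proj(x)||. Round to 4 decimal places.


Project each component onto [-1, 2].
clip(7.605) = 2.0, clip(-0.2358) = -0.2358
Projection = [2.0, -0.2358]
Squared diffs: [31.416, 0.0]
Distance = sqrt(31.416) = 5.605


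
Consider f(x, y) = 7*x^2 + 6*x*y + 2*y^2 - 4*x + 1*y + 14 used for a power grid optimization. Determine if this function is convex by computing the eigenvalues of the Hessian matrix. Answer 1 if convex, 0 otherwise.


The Hessian of f(x,y) = 7*x^2 + 6*x*y + 2*y^2 - 4*x + 1*y + 14 is:
H = [[14, 6], [6, 4]]
Trace = 14 + 4 = 18
Determinant = 14*4 - (6)^2 = 20
Discriminant = (18)^2 - 4*20 = 244.0
Eigenvalues: lambda_1 = 1.1898, lambda_2 = 16.8102
The function is convex.

1


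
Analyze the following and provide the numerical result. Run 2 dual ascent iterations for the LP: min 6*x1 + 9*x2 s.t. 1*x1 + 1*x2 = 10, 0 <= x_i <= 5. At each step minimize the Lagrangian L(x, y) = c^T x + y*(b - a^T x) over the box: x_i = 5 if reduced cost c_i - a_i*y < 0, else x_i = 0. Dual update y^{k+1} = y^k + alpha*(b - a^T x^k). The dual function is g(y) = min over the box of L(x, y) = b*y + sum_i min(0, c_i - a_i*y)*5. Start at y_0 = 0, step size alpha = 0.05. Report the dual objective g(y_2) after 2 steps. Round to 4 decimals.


Dual ascent for LP: min 6*x1 + 9*x2, 1*x1 + 1*x2 = 10, 0 <= x_i <= 5
Step 1: y^k = 0.0, reduced costs: (6.0, 9.0)
  x^k = (0.0, 0.0), subgradient = b - a^T x = 10.0
  y^{k+1} = 0.0 + 0.05*10.0 = 0.5
Step 2: y^k = 0.5, reduced costs: (5.5, 8.5)
  x^k = (0.0, 0.0), subgradient = b - a^T x = 10.0
  y^{k+1} = 0.5 + 0.05*10.0 = 1.0
Dual objective at y_2 = 1.0: reduced costs (5.0, 8.0), box minimizer x = (0.0, 0.0)
g(y_2) = b*y + (c1 - a1*y)*x1 + (c2 - a2*y)*x2 = 10*1.0 + 5.0*0.0 + 8.0*0.0 = 10.0 + 0.0 + 0.0 = 10.0


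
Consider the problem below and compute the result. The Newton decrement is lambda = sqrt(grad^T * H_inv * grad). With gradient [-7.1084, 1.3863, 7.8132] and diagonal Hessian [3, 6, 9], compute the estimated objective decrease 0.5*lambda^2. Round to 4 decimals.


Step 1: H is diagonal, so H^(-1) * g = [-2.3695, 0.2311, 0.8681].
Step 2: g^T H^(-1) g = sum_i g_i^2 / H_ii
  = (-7.1084)^2/3 + (1.3863)^2/6 + (7.8132)^2/9
  = 16.8431 + 0.3203 + 6.7829 = 23.9463
Step 3: Objective decrease = 0.5 * g^T H^(-1) g = 11.9732


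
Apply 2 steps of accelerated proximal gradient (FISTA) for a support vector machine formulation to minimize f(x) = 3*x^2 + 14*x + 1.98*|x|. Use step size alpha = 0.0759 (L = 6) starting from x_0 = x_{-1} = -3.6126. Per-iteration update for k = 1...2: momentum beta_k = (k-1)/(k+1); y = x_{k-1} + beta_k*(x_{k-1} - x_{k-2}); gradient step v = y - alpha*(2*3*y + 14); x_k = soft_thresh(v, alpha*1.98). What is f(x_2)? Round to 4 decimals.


FISTA on f(x) = 3*x^2 + 14*x + 1.98*|x|
L = 6, alpha = 0.0759
Iteration 1: beta = 0.0, y = -3.6126 + 0.0*(-3.6126 + 3.6126) = -3.6126
  grad(y) = -7.6756, v = y - alpha*grad = -3.03
  prox(v) = soft_thresh(-3.03, 0.1503) = -2.8797
Iteration 2: beta = 0.3333, y = -2.8797 + 0.3333*(-2.8797 + 3.6126) = -2.6355
  grad(y) = -1.8127, v = y - alpha*grad = -2.4979
  prox(v) = soft_thresh(-2.4979, 0.1503) = -2.3476
f(x_2) = 3*(-2.3476)^2 + 14*(-2.3476) + 1.98*|-2.3476| = -11.6845


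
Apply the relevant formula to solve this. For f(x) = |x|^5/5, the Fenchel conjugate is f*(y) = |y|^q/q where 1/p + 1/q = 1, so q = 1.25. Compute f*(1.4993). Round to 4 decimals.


The conjugate exponent q satisfies 1/p + 1/q = 1.
p = 5, so q = 5/(5 - 1) = 1.25
|y|^q = 1.4993^1.25 = 1.6591
f*(1.4993) = 1.6591 / 1.25 = 1.3272


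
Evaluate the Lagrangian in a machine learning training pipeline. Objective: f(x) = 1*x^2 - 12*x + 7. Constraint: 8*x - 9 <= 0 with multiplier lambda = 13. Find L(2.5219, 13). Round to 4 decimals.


Step 1: Evaluate f(x).
f(2.5219) = 1*2.5219^2 - 12*2.5219 + 7 = -16.9028
Step 2: Evaluate g(x).
g(2.5219) = 8*2.5219 - 9 = 11.1752
Step 3: Compute Lagrangian.
L = -16.9028 + 13*11.1752 = 128.3748


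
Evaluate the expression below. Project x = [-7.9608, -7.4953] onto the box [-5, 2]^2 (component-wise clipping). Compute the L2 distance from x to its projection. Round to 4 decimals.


Project each component onto [-5, 2].
clip(-7.9608) = -5.0, clip(-7.4953) = -5.0
Projection = [-5.0, -5.0]
Squared diffs: [8.7663, 6.2265]
Distance = sqrt(14.9928) = 3.8721


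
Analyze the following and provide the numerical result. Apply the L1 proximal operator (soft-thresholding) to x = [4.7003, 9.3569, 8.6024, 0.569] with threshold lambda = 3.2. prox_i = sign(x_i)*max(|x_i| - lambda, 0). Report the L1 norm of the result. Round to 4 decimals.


Soft-thresholding with lambda = 3.2:
prox(4.7003) = sign(4.7003)*max(|4.7003| - 3.2, 0) = 1.5003
prox(9.3569) = sign(9.3569)*max(|9.3569| - 3.2, 0) = 6.1569
prox(8.6024) = sign(8.6024)*max(|8.6024| - 3.2, 0) = 5.4024
prox(0.569) = sign(0.569)*max(|0.569| - 3.2, 0) = 0.0
prox(x) = [1.5003, 6.1569, 5.4024, 0.0]
||prox(x)||_1 = 1.5003 + 6.1569 + 5.4024 + 0.0 = 13.0596


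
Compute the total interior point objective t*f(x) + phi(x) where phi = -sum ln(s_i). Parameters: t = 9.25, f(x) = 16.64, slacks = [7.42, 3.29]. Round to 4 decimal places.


Step 1: Compute log-barrier.
ln values: [2.0042, 1.1909]
phi = -(2.0042 + 1.1909) = -3.1951
Step 2: Compute augmented objective.
t*f(x) = 9.25*16.64 = 153.92
Total = 153.92 - 3.1951 = 150.7249


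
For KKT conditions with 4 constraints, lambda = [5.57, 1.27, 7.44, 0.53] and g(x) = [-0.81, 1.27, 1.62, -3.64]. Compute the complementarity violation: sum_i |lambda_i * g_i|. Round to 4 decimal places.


KKT complementary slackness check:
lambda_1 * g_1 = 5.57 * -0.81 = -4.5117
lambda_2 * g_2 = 1.27 * 1.27 = 1.6129
lambda_3 * g_3 = 7.44 * 1.62 = 12.0528
lambda_4 * g_4 = 0.53 * -3.64 = -1.9292
Total violation = 4.5117 + 1.6129 + 12.0528 + 1.9292 = 20.1066


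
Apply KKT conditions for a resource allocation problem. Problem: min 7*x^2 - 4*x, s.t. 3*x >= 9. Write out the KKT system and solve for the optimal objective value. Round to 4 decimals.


Step 1: Try lambda = 0 (constraint inactive).
x_unc = 4/(2*7) = 0.2857
Check: 3*0.2857 = 0.8571 < 9 -- violated!
Step 2: Constraint must be active: 3*x = 9
x* = 9/3 = 3.0
lambda = (2*7*3.0 - 4)/3 = 12.6667
Step 3: Compute optimal value.
f(x*) = 7*3.0^2 - 4*3.0 = 51.0


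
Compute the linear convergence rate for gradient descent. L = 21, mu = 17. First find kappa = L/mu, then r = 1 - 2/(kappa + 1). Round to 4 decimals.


Step 1: Compute the condition number.
kappa = L/mu = 21/17 = 1.2353
Step 2: Compute the convergence rate.
r = 1 - 2/(kappa + 1) = 1 - 2*mu/(L + mu) = (L - mu)/(L + mu) = 4/38 = 0.1053


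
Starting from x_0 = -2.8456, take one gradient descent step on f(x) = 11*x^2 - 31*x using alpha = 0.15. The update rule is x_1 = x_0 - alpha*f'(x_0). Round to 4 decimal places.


We compute the gradient at x_0 and apply the update.
f'(x) = 22*x - 31
f'(-2.8456) = 22*-2.8456 - 31 = -93.6032
x_1 = -2.8456 - 0.15*-93.6032 = 11.1949


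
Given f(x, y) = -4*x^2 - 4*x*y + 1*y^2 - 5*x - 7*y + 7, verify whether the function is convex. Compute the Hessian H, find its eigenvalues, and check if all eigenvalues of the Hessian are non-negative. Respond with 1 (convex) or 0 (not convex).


The Hessian of f(x,y) = -4*x^2 - 4*x*y + 1*y^2 - 5*x - 7*y + 7 is:
H = [[-8, -4], [-4, 2]]
Trace = -8 + 2 = -6
Determinant = -8*2 - (-4)^2 = -32
Discriminant = (-6)^2 - 4*-32 = 164.0
Eigenvalues: lambda_1 = -9.4031, lambda_2 = 3.4031
The function is not convex.

0


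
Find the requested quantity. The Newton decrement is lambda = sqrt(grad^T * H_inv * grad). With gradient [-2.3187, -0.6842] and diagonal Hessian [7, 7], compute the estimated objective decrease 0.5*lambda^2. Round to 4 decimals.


Step 1: H is diagonal, so H^(-1) * g = [-0.3312, -0.0977].
Step 2: g^T H^(-1) g = sum_i g_i^2 / H_ii
  = (-2.3187)^2/7 + (-0.6842)^2/7
  = 0.7681 + 0.0669 = 0.8349
Step 3: Objective decrease = 0.5 * g^T H^(-1) g = 0.4175


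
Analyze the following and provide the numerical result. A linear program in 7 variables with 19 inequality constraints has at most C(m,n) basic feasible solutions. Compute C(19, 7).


Each vertex corresponds to some choice of n active constraints out of m, so the number of vertices is at most C(m, n) = m! / (n!(m-n)!).
m = 19, n = 7
Numerator: 19 * 18 * 17 * 16 * 15 * 14 * 13
Denominator: 7! = 5040
C(19, 7) = 50388


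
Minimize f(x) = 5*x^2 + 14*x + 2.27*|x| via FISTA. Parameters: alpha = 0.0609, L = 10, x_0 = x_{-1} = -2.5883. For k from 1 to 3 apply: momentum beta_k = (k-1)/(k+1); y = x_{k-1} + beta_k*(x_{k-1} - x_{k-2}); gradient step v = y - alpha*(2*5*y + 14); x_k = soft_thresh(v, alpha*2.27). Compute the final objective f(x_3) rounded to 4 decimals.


FISTA on f(x) = 5*x^2 + 14*x + 2.27*|x|
L = 10, alpha = 0.0609
Iteration 1: beta = 0.0, y = -2.5883 + 0.0*(-2.5883 + 2.5883) = -2.5883
  grad(y) = -11.883, v = y - alpha*grad = -1.8646
  prox(v) = soft_thresh(-1.8646, 0.1382) = -1.7264
Iteration 2: beta = 0.3333, y = -1.7264 + 0.3333*(-1.7264 + 2.5883) = -1.4391
  grad(y) = -0.3908, v = y - alpha*grad = -1.4153
  prox(v) = soft_thresh(-1.4153, 0.1382) = -1.277
Iteration 3: beta = 0.5, y = -1.277 + 0.5*(-1.277 + 1.7264) = -1.0524
  grad(y) = 3.4764, v = y - alpha*grad = -1.2641
  prox(v) = soft_thresh(-1.2641, 0.1382) = -1.1258
f(x_3) = 5*(-1.1258)^2 + 14*(-1.1258) + 2.27*|-1.1258| = -6.8685


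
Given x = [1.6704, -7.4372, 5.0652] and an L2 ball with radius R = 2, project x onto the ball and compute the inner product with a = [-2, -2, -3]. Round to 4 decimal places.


Step 1: Compute ||x|| (intermediates to 6 decimals).
||x|| = sqrt(1.6704^2 + (-7.4372)^2 + 5.0652^2) = 9.151963
Step 2: Project.
Since ||x|| > R, scale = R/||x|| = 2/9.151963 = 0.218532, proj(x) = scale * x
proj(x) = [0.365036, -1.625266, 1.106908]
Step 3: Dot product.
a^T * proj(x) = -2*0.365036 - 2*(-1.625266) - 3*1.106908 = -0.8003


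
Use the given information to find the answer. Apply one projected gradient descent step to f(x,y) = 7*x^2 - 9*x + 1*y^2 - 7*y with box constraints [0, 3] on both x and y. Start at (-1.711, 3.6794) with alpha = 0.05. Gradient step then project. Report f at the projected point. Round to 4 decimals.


Step 1: Compute gradient at (-1.711, 3.6794).
grad_x = 2*7*-1.711 - 9 = -32.954
grad_y = 2*1*3.6794 - 7 = 0.3588
Step 2: Gradient step.
x_raw = -1.711 - 0.05*-32.954 = -0.0633
y_raw = 3.6794 - 0.05*0.3588 = 3.6615
Step 3: Project onto [0, 3].
x_proj = clip(-0.0633) = 0.0
y_proj = clip(3.6615) = 3.0
Step 4: Evaluate f.
f(0.0, 3.0) = -12.0


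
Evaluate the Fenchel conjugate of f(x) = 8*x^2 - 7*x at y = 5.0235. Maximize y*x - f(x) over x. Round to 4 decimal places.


f*(y) = sup_x {y*x - a*x^2 - b*x} = sup_x {(y-b)*x - a*x^2}
FOC: (y - b) - 2a*x = 0 => x* = (y - b)/(2a)
x* = (5.0235 + 7)/(2*8) = 0.7515
f*(5.0235) = (y-b)^2/(4a) = (5.0235 + 7)^2/(4*8)
= 144.5646/32 = 4.5176


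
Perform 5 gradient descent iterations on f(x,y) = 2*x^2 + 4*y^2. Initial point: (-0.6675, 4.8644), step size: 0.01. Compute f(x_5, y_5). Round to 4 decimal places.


Gradient descent on f(x,y) = 2*x^2 + 4*y^2.
Starting point: (-0.6675, 4.8644), alpha = 0.01
Step 1: grad_x = 2*2*-0.6675 = -2.67, grad_y = 2*4*4.8644 = 38.9152
  x_1 = -0.6675 - 0.01*-2.67 = -0.6408
  y_1 = 4.8644 - 0.01*38.9152 = 4.4752
Step 2: grad_x = 2*2*-0.6408 = -2.5632, grad_y = 2*4*4.4752 = 35.802
  x_2 = -0.6408 - 0.01*-2.5632 = -0.6152
  y_2 = 4.4752 - 0.01*35.802 = 4.1172
Step 3: grad_x = 2*2*-0.6152 = -2.4607, grad_y = 2*4*4.1172 = 32.9378
  x_3 = -0.6152 - 0.01*-2.4607 = -0.5906
  y_3 = 4.1172 - 0.01*32.9378 = 3.7878
Step 4: grad_x = 2*2*-0.5906 = -2.3622, grad_y = 2*4*3.7878 = 30.3028
  x_4 = -0.5906 - 0.01*-2.3622 = -0.5669
  y_4 = 3.7878 - 0.01*30.3028 = 3.4848
Step 5: grad_x = 2*2*-0.5669 = -2.2678, grad_y = 2*4*3.4848 = 27.8786
  x_5 = -0.5669 - 0.01*-2.2678 = -0.5443
  y_5 = 3.4848 - 0.01*27.8786 = 3.206
f(-0.5443, 3.206) = 2*(-0.5443)^2 + 4*3.206^2 = 41.7071


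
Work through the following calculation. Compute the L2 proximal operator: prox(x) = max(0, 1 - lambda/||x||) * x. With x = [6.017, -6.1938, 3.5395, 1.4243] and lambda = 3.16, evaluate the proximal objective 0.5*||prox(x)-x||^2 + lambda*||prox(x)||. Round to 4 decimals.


Step 1: Compute ||x||.
||x|| = 9.4406
Step 2: Compute scaling factor.
scale = max(0, 1 - 3.16/9.4406) = 0.6653
Step 3: prox(x) = [4.003, -4.1206, 2.3547, 0.9475]
||prox(x)|| = 6.2806
Step 4: Proximal objective.
0.5*||prox-x||^2 = 4.9928
lambda*||prox|| = 19.8467
Total = 24.8394


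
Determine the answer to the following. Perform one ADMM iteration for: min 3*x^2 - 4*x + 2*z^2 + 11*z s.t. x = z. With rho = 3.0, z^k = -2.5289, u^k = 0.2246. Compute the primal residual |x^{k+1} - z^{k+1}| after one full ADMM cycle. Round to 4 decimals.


ADMM iteration with rho = 3.0, z^k = -2.5289, u^k = 0.2246
Step 1: x-update.
Minimize 3*x^2 - 4*x + (3.0/2)*(x + 2.5289 + 0.2246)^2
FOC: (2*3 + 3.0)*x = 4 + 3.0*(-2.5289 - 0.2246)
x^{k+1} = -0.4734
Step 2: z-update.
Minimize 2*z^2 + 11*z + (3.0/2)*(-0.4734 - z + 0.2246)^2
FOC: (2*2 + 3.0)*z = -11 + 3.0*(-0.4734 + 0.2246)
z^{k+1} = -1.6781
Step 3: u-update.
u^{k+1} = 0.2246 - 0.4734 + 1.6781 = 1.4293
Step 4: Primal residual = |-0.4734 + 1.6781| = 1.2047


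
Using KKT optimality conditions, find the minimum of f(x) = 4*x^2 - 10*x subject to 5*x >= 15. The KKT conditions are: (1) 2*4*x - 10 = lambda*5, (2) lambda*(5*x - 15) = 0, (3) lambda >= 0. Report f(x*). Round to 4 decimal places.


Step 1: Try lambda = 0 (constraint inactive).
x_unc = 10/(2*4) = 1.25
Check: 5*1.25 = 6.25 < 15 -- violated!
Step 2: Constraint must be active: 5*x = 15
x* = 15/5 = 3.0
lambda = (2*4*3.0 - 10)/5 = 2.8
Step 3: Compute optimal value.
f(x*) = 4*3.0^2 - 10*3.0 = 6.0


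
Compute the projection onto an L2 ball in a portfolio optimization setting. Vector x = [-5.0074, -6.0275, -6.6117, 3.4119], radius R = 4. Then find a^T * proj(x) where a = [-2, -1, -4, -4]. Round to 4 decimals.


Step 1: Compute ||x|| (intermediates to 6 decimals).
||x|| = sqrt((-5.0074)^2 + (-6.0275)^2 + (-6.6117)^2 + 3.4119^2) = 10.805575
Step 2: Project.
Since ||x|| > R, scale = R/||x|| = 4/10.805575 = 0.370179, proj(x) = scale * x
proj(x) = [-1.853634, -2.231254, -2.447512, 1.263014]
Step 3: Dot product.
a^T * proj(x) = -2*(-1.853634) - 1*(-2.231254) - 4*(-2.447512) - 4*1.263014 = 10.6765


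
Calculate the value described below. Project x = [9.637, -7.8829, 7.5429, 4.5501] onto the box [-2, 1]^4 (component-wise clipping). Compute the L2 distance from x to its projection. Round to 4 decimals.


Project each component onto [-2, 1].
clip(9.637) = 1.0, clip(-7.8829) = -2.0, clip(7.5429) = 1.0, clip(4.5501) = 1.0
Projection = [1.0, -2.0, 1.0, 1.0]
Squared diffs: [74.5978, 34.6085, 42.8095, 12.6032]
Distance = sqrt(164.619) = 12.8304


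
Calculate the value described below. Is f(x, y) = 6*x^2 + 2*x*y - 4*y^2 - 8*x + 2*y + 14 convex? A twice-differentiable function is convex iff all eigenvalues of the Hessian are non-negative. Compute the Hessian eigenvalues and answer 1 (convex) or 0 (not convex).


The Hessian of f(x,y) = 6*x^2 + 2*x*y - 4*y^2 - 8*x + 2*y + 14 is:
H = [[12, 2], [2, -8]]
Trace = 12 - 8 = 4
Determinant = 12*-8 - (2)^2 = -100
Discriminant = (4)^2 - 4*-100 = 416.0
Eigenvalues: lambda_1 = -8.198, lambda_2 = 12.198
The function is not convex.

0


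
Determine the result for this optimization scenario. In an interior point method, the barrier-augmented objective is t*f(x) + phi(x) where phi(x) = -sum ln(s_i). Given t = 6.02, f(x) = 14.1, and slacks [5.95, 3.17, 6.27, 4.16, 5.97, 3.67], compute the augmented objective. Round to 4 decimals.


Step 1: Compute log-barrier.
ln values: [1.7834, 1.1537, 1.8358, 1.4255, 1.7867, 1.3002]
phi = -(1.7834 + 1.1537 + 1.8358 + 1.4255 + 1.7867 + 1.3002) = -9.2854
Step 2: Compute augmented objective.
t*f(x) = 6.02*14.1 = 84.882
Total = 84.882 - 9.2854 = 75.5966


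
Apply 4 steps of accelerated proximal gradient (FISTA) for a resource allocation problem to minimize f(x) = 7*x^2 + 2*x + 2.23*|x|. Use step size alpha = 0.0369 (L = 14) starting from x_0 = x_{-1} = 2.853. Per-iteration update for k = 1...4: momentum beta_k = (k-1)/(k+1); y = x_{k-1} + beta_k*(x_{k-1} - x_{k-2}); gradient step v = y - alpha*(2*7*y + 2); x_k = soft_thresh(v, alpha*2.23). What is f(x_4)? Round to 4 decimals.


FISTA on f(x) = 7*x^2 + 2*x + 2.23*|x|
L = 14, alpha = 0.0369
Iteration 1: beta = 0.0, y = 2.853 + 0.0*(2.853 - 2.853) = 2.853
  grad(y) = 41.942, v = y - alpha*grad = 1.3053
  prox(v) = soft_thresh(1.3053, 0.0823) = 1.2231
Iteration 2: beta = 0.3333, y = 1.2231 + 0.3333*(1.2231 - 2.853) = 0.6797
  grad(y) = 11.5163, v = y - alpha*grad = 0.2548
  prox(v) = soft_thresh(0.2548, 0.0823) = 0.1725
Iteration 3: beta = 0.5, y = 0.1725 + 0.5*(0.1725 - 1.2231) = -0.3528
  grad(y) = -2.9389, v = y - alpha*grad = -0.2443
  prox(v) = soft_thresh(-0.2443, 0.0823) = -0.162
Iteration 4: beta = 0.6, y = -0.162 + 0.6*(-0.162 - 0.1725) = -0.3628
  grad(y) = -3.0788, v = y - alpha*grad = -0.2492
  prox(v) = soft_thresh(-0.2492, 0.0823) = -0.1669
f(x_4) = 7*(-0.1669)^2 + 2*(-0.1669) + 2.23*|-0.1669| = 0.2333


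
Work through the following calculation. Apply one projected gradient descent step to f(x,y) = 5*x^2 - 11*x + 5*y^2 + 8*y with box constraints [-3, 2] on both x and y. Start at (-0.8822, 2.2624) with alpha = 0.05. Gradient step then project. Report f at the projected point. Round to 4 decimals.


Step 1: Compute gradient at (-0.8822, 2.2624).
grad_x = 2*5*-0.8822 - 11 = -19.822
grad_y = 2*5*2.2624 + 8 = 30.624
Step 2: Gradient step.
x_raw = -0.8822 - 0.05*-19.822 = 0.1089
y_raw = 2.2624 - 0.05*30.624 = 0.7312
Step 3: Project onto [-3, 2].
x_proj = clip(0.1089) = 0.1089
y_proj = clip(0.7312) = 0.7312
Step 4: Evaluate f.
f(0.1089, 0.7312) = 7.3843


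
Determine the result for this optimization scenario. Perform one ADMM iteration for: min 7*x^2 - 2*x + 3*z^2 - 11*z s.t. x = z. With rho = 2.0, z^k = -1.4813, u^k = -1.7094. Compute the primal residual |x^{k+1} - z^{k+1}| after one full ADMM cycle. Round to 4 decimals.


ADMM iteration with rho = 2.0, z^k = -1.4813, u^k = -1.7094
Step 1: x-update.
Minimize 7*x^2 - 2*x + (2.0/2)*(x + 1.4813 - 1.7094)^2
FOC: (2*7 + 2.0)*x = 2 + 2.0*(-1.4813 + 1.7094)
x^{k+1} = 0.1535
Step 2: z-update.
Minimize 3*z^2 - 11*z + (2.0/2)*(0.1535 - z - 1.7094)^2
FOC: (2*3 + 2.0)*z = 11 + 2.0*(0.1535 - 1.7094)
z^{k+1} = 0.986
Step 3: u-update.
u^{k+1} = -1.7094 + 0.1535 - 0.986 = -2.5419
Step 4: Primal residual = |0.1535 - 0.986| = 0.8325


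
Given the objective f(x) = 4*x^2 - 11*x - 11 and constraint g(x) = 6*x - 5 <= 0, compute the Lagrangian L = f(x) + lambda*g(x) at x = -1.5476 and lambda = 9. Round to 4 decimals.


Step 1: Evaluate f(x).
f(-1.5476) = 4*(-1.5476)^2 - 11*(-1.5476) - 11 = 15.6039
Step 2: Evaluate g(x).
g(-1.5476) = 6*-1.5476 - 5 = -14.2856
Step 3: Compute Lagrangian.
L = 15.6039 + 9*-14.2856 = -112.9665


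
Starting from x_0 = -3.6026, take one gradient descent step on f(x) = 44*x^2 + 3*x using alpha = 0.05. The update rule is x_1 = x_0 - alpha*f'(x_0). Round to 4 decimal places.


We compute the gradient at x_0 and apply the update.
f'(x) = 88*x + 3
f'(-3.6026) = 88*-3.6026 + 3 = -314.0288
x_1 = -3.6026 - 0.05*-314.0288 = 12.0988


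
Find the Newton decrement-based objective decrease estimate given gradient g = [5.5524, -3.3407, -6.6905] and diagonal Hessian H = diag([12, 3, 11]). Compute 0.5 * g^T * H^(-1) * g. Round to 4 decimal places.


Step 1: H is diagonal, so H^(-1) * g = [0.4627, -1.1136, -0.6082].
Step 2: g^T H^(-1) g = sum_i g_i^2 / H_ii
  = (5.5524)^2/12 + (-3.3407)^2/3 + (-6.6905)^2/11
  = 2.5691 + 3.7201 + 4.0693 = 10.3585
Step 3: Objective decrease = 0.5 * g^T H^(-1) g = 5.1793


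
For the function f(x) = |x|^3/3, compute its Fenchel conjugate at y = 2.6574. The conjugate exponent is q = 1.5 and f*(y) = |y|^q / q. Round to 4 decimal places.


The conjugate exponent q satisfies 1/p + 1/q = 1.
p = 3, so q = 3/(3 - 1) = 1.5
|y|^q = 2.6574^1.5 = 4.332
f*(2.6574) = 4.332 / 1.5 = 2.888


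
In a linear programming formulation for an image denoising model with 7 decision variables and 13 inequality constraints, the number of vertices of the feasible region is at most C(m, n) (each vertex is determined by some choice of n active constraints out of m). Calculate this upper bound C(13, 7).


Each vertex corresponds to some choice of n active constraints out of m, so the number of vertices is at most C(m, n) = m! / (n!(m-n)!).
m = 13, n = 7
Numerator: 13 * 12 * 11 * 10 * 9 * 8 * 7
Denominator: 7! = 5040
C(13, 7) = 1716


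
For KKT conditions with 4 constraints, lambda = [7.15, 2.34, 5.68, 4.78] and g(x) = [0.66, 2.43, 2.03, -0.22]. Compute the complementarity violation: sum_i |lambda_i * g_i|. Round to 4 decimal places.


KKT complementary slackness check:
lambda_1 * g_1 = 7.15 * 0.66 = 4.719
lambda_2 * g_2 = 2.34 * 2.43 = 5.6862
lambda_3 * g_3 = 5.68 * 2.03 = 11.5304
lambda_4 * g_4 = 4.78 * -0.22 = -1.0516
Total violation = 4.719 + 5.6862 + 11.5304 + 1.0516 = 22.9872


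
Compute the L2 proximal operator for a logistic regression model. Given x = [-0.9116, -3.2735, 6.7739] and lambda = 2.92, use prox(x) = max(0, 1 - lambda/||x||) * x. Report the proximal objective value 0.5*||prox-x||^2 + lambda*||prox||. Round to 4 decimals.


Step 1: Compute ||x||.
||x|| = 7.5784
Step 2: Compute scaling factor.
scale = max(0, 1 - 2.92/7.5784) = 0.6147
Step 3: prox(x) = [-0.5604, -2.0122, 4.1639]
||prox(x)|| = 4.6584
Step 4: Proximal objective.
0.5*||prox-x||^2 = 4.2632
lambda*||prox|| = 13.6025
Total = 17.8658


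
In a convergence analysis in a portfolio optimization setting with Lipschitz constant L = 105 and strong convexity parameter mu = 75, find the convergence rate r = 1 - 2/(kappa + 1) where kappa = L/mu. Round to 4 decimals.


Step 1: Compute the condition number.
kappa = L/mu = 105/75 = 1.4
Step 2: Compute the convergence rate.
r = 1 - 2/(kappa + 1) = 1 - 2*mu/(L + mu) = (L - mu)/(L + mu) = 30/180 = 0.1667


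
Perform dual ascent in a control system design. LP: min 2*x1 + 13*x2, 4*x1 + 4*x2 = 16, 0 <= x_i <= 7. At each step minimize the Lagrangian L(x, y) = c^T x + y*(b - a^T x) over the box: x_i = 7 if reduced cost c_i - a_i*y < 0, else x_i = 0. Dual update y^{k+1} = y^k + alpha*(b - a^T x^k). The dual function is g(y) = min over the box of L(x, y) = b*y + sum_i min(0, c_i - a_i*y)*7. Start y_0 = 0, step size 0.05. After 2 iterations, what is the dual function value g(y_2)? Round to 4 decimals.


Dual ascent for LP: min 2*x1 + 13*x2, 4*x1 + 4*x2 = 16, 0 <= x_i <= 7
Step 1: y^k = 0.0, reduced costs: (2.0, 13.0)
  x^k = (0.0, 0.0), subgradient = b - a^T x = 16.0
  y^{k+1} = 0.0 + 0.05*16.0 = 0.8
Step 2: y^k = 0.8, reduced costs: (-1.2, 9.8)
  x^k = (7.0, 0.0), subgradient = b - a^T x = -12.0
  y^{k+1} = 0.8 + 0.05*-12.0 = 0.2
Dual objective at y_2 = 0.2: reduced costs (1.2, 12.2), box minimizer x = (0.0, 0.0)
g(y_2) = b*y + (c1 - a1*y)*x1 + (c2 - a2*y)*x2 = 16*0.2 + 1.2*0.0 + 12.2*0.0 = 3.2 + 0.0 + 0.0 = 3.2


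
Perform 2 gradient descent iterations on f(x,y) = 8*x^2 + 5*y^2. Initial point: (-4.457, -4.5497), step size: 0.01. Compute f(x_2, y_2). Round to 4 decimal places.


Gradient descent on f(x,y) = 8*x^2 + 5*y^2.
Starting point: (-4.457, -4.5497), alpha = 0.01
Step 1: grad_x = 2*8*-4.457 = -71.312, grad_y = 2*5*-4.5497 = -45.497
  x_1 = -4.457 - 0.01*-71.312 = -3.7439
  y_1 = -4.5497 - 0.01*-45.497 = -4.0947
Step 2: grad_x = 2*8*-3.7439 = -59.9021, grad_y = 2*5*-4.0947 = -40.9473
  x_2 = -3.7439 - 0.01*-59.9021 = -3.1449
  y_2 = -4.0947 - 0.01*-40.9473 = -3.6853
f(-3.1449, -3.6853) = 8*(-3.1449)^2 + 5*(-3.6853)^2 = 147.0267


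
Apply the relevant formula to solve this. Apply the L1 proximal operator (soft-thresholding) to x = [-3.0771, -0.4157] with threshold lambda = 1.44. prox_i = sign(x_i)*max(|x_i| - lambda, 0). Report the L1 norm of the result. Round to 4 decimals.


Soft-thresholding with lambda = 1.44:
prox(-3.0771) = sign(-3.0771)*max(|-3.0771| - 1.44, 0) = -1.6371
prox(-0.4157) = sign(-0.4157)*max(|-0.4157| - 1.44, 0) = 0.0
prox(x) = [-1.6371, 0.0]
||prox(x)||_1 = 1.6371 + 0.0 = 1.6371


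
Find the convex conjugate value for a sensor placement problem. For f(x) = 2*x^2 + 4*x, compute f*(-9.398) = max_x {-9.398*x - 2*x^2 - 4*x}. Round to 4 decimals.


f*(y) = sup_x {y*x - a*x^2 - b*x} = sup_x {(y-b)*x - a*x^2}
FOC: (y - b) - 2a*x = 0 => x* = (y - b)/(2a)
x* = (-9.398 - 4)/(2*2) = -3.3495
f*(-9.398) = (y-b)^2/(4a) = (-9.398 - 4)^2/(4*2)
= 179.5064/8 = 22.4383


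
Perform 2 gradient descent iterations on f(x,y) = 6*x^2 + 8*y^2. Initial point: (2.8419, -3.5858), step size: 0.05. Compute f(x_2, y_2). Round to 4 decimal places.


Gradient descent on f(x,y) = 6*x^2 + 8*y^2.
Starting point: (2.8419, -3.5858), alpha = 0.05
Step 1: grad_x = 2*6*2.8419 = 34.1028, grad_y = 2*8*-3.5858 = -57.3728
  x_1 = 2.8419 - 0.05*34.1028 = 1.1368
  y_1 = -3.5858 - 0.05*-57.3728 = -0.7172
Step 2: grad_x = 2*6*1.1368 = 13.6411, grad_y = 2*8*-0.7172 = -11.4746
  x_2 = 1.1368 - 0.05*13.6411 = 0.4547
  y_2 = -0.7172 - 0.05*-11.4746 = -0.1434
f(0.4547, -0.1434) = 6*0.4547^2 + 8*(-0.1434)^2 = 1.4051


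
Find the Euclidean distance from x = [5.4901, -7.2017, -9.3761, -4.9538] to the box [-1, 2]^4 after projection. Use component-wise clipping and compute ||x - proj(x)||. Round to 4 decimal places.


Project each component onto [-1, 2].
clip(5.4901) = 2.0, clip(-7.2017) = -1.0, clip(-9.3761) = -1.0, clip(-4.9538) = -1.0
Projection = [2.0, -1.0, -1.0, -1.0]
Squared diffs: [12.1808, 38.4611, 70.1591, 15.6325]
Distance = sqrt(136.4335) = 11.6805


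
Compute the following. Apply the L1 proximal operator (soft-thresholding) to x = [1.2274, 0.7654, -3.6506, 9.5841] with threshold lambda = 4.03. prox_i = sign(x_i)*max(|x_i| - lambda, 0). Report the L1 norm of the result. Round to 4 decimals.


Soft-thresholding with lambda = 4.03:
prox(1.2274) = sign(1.2274)*max(|1.2274| - 4.03, 0) = 0.0
prox(0.7654) = sign(0.7654)*max(|0.7654| - 4.03, 0) = 0.0
prox(-3.6506) = sign(-3.6506)*max(|-3.6506| - 4.03, 0) = 0.0
prox(9.5841) = sign(9.5841)*max(|9.5841| - 4.03, 0) = 5.5541
prox(x) = [0.0, 0.0, 0.0, 5.5541]
||prox(x)||_1 = 0.0 + 0.0 + 0.0 + 5.5541 = 5.5541


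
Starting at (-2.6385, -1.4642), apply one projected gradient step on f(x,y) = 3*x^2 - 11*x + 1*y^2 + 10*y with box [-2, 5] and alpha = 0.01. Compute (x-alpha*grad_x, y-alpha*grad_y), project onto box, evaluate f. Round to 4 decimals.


Step 1: Compute gradient at (-2.6385, -1.4642).
grad_x = 2*3*-2.6385 - 11 = -26.831
grad_y = 2*1*-1.4642 + 10 = 7.0716
Step 2: Gradient step.
x_raw = -2.6385 - 0.01*-26.831 = -2.3702
y_raw = -1.4642 - 0.01*7.0716 = -1.5349
Step 3: Project onto [-2, 5].
x_proj = clip(-2.3702) = -2.0
y_proj = clip(-1.5349) = -1.5349
Step 4: Evaluate f.
f(-2.0, -1.5349) = 21.0068


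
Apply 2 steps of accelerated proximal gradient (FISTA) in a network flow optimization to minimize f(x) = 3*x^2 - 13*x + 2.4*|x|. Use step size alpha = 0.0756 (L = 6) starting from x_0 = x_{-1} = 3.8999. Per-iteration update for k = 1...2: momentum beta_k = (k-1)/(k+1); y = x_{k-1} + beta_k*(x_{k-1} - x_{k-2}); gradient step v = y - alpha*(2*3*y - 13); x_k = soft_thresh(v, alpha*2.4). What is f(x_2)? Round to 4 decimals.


FISTA on f(x) = 3*x^2 - 13*x + 2.4*|x|
L = 6, alpha = 0.0756
Iteration 1: beta = 0.0, y = 3.8999 + 0.0*(3.8999 - 3.8999) = 3.8999
  grad(y) = 10.3994, v = y - alpha*grad = 3.1137
  prox(v) = soft_thresh(3.1137, 0.1814) = 2.9323
Iteration 2: beta = 0.3333, y = 2.9323 + 0.3333*(2.9323 - 3.8999) = 2.6097
  grad(y) = 2.6583, v = y - alpha*grad = 2.4088
  prox(v) = soft_thresh(2.4088, 0.1814) = 2.2273
f(x_2) = 3*2.2273^2 - 13*2.2273 + 2.4*|2.2273| = -8.7268


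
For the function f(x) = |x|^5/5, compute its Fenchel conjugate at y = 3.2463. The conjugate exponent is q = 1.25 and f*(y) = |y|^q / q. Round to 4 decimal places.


The conjugate exponent q satisfies 1/p + 1/q = 1.
p = 5, so q = 5/(5 - 1) = 1.25
|y|^q = 3.2463^1.25 = 4.3575
f*(3.2463) = 4.3575 / 1.25 = 3.486


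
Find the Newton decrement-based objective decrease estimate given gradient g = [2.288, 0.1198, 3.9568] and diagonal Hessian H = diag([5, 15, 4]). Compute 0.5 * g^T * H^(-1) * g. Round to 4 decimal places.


Step 1: H is diagonal, so H^(-1) * g = [0.4576, 0.008, 0.9892].
Step 2: g^T H^(-1) g = sum_i g_i^2 / H_ii
  = (2.288)^2/5 + (0.1198)^2/15 + (3.9568)^2/4
  = 1.047 + 0.001 + 3.9141 = 4.962
Step 3: Objective decrease = 0.5 * g^T H^(-1) g = 2.481


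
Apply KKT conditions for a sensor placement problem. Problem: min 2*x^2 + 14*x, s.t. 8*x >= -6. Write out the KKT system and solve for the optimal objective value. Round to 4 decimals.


Step 1: Try lambda = 0 (constraint inactive).
x_unc = -14/(2*2) = -3.5
Check: 8*-3.5 = -28.0 < -6 -- violated!
Step 2: Constraint must be active: 8*x = -6
x* = -6/8 = -0.75
lambda = (2*2*(-0.75) + 14)/8 = 1.375
Step 3: Compute optimal value.
f(x*) = 2*(-0.75)^2 + 14*(-0.75) = -9.375
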